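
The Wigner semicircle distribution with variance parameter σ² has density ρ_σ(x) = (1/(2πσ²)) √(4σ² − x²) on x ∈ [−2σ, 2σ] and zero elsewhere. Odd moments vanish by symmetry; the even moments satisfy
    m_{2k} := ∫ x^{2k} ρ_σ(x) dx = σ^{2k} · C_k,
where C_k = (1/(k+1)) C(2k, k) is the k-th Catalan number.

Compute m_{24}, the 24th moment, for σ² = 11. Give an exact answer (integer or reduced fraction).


By the scaled semicircle moment identity, m_{2k} = σ^{2k} · C_k with k = 12.
C_12 = (1/(k+1)) · C(2k, k) = (1/13) · C(24, 12) = (1/13) · 2704156 = 208012.
σ^{2k} = (σ²)^k = (11)^12 = 3138428376721.

Therefore m_{24} = σ^{24} · C_12 = 3138428376721 · 208012 = 652830763498488652.


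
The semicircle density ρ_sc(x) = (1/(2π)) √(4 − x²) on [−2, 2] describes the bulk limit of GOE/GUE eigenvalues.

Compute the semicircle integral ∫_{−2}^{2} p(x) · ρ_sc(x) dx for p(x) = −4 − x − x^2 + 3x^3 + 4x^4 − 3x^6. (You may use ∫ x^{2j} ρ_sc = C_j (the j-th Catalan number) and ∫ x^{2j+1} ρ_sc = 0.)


Write p(x) = Σ a_i x^i, split into monomials and integrate each against ρ_sc separately.
Using ∫ x^{2j} ρ_sc = C_j = (1/(j+1)) C(2j, j) (Catalan numbers) and ∫ x^{2j+1} ρ_sc = 0 (odd monomials vanish by symmetry):
  i = 0 (even): a_0 · C_{0} = -4 · 1 = -4
  i = 1 (odd): ∫ x^1 ρ_sc = 0 (vanishes)
  i = 2 (even): a_2 · C_{1} = -1 · 1 = -1
  i = 3 (odd): ∫ x^3 ρ_sc = 0 (vanishes)
  i = 4 (even): a_4 · C_{2} = 4 · 2 = 8
  i = 6 (even): a_6 · C_{3} = -3 · 5 = -15

Summing the contributions: ∫_{−2}^{2} p(x) ρ_sc(x) dx = (-4) + (-1) + 8 + (-15) = -12.


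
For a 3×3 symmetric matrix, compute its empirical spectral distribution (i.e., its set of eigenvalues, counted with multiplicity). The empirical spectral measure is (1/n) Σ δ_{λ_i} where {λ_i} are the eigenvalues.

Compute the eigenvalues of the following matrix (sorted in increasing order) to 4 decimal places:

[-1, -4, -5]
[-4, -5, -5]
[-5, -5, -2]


Since M is real symmetric, all three eigenvalues are real; they are the roots of det(λI − M) = λ³ − (tr M) λ² + s λ − det M, where s is the sum of the principal 2×2 minors.
tr M = -1 + (-5) + (-2) = -8.
s = ((-1)·(-5) − (-4)²) + ((-1)·(-2) − (-5)²) + ((-5)·(-2) − (-5)²) = -11 + (-23) + (-15) = -49.
det M (expand along row 1) = (-1)·(-15) − (-4)·(-17) + (-5)·(-5) = -28.
Characteristic polynomial: λ³ + 8λ² − 49λ + 28 = 0.
Substitute λ = y + (tr M)/3 = y − 2.666667 to remove the quadratic term: y³ + p·y + q = 0 with p = s − (tr M)²/3 = -70.333333 and q = −2(tr M)³/27 + (tr M)·s/3 − det M = 196.592593.
Three real roots ⇒ use the trigonometric (Viète) form: r = 2√(−p/3) = 9.683893, φ = arccos(3q/(p·r)) = arccos(-0.865919) = 2.617781 rad.
y_k = r·cos(φ/3 − 2πk/3) for k = 0, 1, 2 gives y = 6.225213, 3.311441, -9.536653.
λ_k = y_k − 2.666667 gives λ = 3.5585, 0.6448, -12.2033 (check: the sum is -8.0000 = tr M).

Eigenvalues sorted in increasing order: [-12.2033, 0.6448, 3.5585].


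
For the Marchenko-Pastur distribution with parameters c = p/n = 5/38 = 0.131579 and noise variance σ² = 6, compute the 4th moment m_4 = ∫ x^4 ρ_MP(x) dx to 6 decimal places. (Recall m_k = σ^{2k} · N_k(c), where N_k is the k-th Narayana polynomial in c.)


E[X⁴] = σ⁸ (1 + 6c + 6c² + c³) (fourth MP moment). With σ² = 6 (so σ⁸ = 1296) and c = 5/38 = 0.131579: E[X⁴] = 1296 · (1 + 6·0.131579 + 6·(0.131579)² + (0.131579)³) = 1296 · 1.895630.

So E[X^4] = 2456.736259.


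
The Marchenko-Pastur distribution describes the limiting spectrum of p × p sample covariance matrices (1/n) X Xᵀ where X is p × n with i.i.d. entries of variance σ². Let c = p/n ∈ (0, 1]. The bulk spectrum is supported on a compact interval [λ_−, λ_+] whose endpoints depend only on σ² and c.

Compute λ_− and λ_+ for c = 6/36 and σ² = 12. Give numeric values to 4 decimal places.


c = 6/36 = 0.166667; √c = 0.408248.
λ_− = σ² (1 − √c)² = 12 · (1 − 0.408248)² = 12 · (0.591752)² = 4.202041.
λ_+ = σ² (1 + √c)² = 12 · (1 + 0.408248)² = 12 · (1.408248)² = 23.797959.

Rounded to 4 decimal places: λ_− ≈ 4.2020, λ_+ ≈ 23.7980.


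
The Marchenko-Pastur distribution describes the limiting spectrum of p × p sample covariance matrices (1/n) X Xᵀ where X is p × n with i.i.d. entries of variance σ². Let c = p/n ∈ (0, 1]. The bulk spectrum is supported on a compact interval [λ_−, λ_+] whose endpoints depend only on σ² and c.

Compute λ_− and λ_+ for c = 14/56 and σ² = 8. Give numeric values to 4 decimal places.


c = 14/56 = 0.250000; √c = 0.500000.
λ_− = σ² (1 − √c)² = 8 · (1 − 0.500000)² = 8 · (0.500000)² = 2.000000.
λ_+ = σ² (1 + √c)² = 8 · (1 + 0.500000)² = 8 · (1.500000)² = 18.000000.

Rounded to 4 decimal places: λ_− ≈ 2.0000, λ_+ ≈ 18.0000.


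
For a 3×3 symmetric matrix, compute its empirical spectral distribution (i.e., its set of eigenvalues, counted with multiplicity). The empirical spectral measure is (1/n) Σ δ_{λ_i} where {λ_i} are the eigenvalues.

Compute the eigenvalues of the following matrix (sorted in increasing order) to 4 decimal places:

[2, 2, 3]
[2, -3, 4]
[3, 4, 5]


Since M is real symmetric, all three eigenvalues are real; they are the roots of det(λI − M) = λ³ − (tr M) λ² + s λ − det M, where s is the sum of the principal 2×2 minors.
tr M = 2 + (-3) + 5 = 4.
s = (2·(-3) − 2²) + (2·5 − 3²) + ((-3)·5 − 4²) = -10 + 1 + (-31) = -40.
det M (expand along row 1) = 2·(-31) − 2·(-2) + 3·17 = -7.
Characteristic polynomial: λ³ − 4λ² − 40λ + 7 = 0.
Substitute λ = y + (tr M)/3 = y + 1.333333 to remove the quadratic term: y³ + p·y + q = 0 with p = s − (tr M)²/3 = -45.333333 and q = −2(tr M)³/27 + (tr M)·s/3 − det M = -51.074074.
Three real roots ⇒ use the trigonometric (Viète) form: r = 2√(−p/3) = 7.774603, φ = arccos(3q/(p·r)) = arccos(0.434736) = 1.121051 rad.
y_k = r·cos(φ/3 − 2πk/3) for k = 0, 1, 2 gives y = 7.238069, -1.161170, -6.076899.
λ_k = y_k + 1.333333 gives λ = 8.5714, 0.1722, -4.7436 (check: the sum is 4.0000 = tr M).

Eigenvalues sorted in increasing order: [-4.7436, 0.1722, 8.5714].


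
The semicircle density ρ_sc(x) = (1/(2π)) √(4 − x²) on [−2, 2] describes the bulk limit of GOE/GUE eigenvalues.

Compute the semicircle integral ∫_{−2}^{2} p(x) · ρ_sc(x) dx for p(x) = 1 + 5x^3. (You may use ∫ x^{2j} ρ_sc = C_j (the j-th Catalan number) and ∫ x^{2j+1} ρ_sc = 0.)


Write p(x) = Σ a_i x^i, split into monomials and integrate each against ρ_sc separately.
Using ∫ x^{2j} ρ_sc = C_j = (1/(j+1)) C(2j, j) (Catalan numbers) and ∫ x^{2j+1} ρ_sc = 0 (odd monomials vanish by symmetry):
  i = 0 (even): a_0 · C_{0} = 1 · 1 = 1
  i = 3 (odd): ∫ x^3 ρ_sc = 0 (vanishes)

Summing the contributions: ∫_{−2}^{2} p(x) ρ_sc(x) dx = 1.


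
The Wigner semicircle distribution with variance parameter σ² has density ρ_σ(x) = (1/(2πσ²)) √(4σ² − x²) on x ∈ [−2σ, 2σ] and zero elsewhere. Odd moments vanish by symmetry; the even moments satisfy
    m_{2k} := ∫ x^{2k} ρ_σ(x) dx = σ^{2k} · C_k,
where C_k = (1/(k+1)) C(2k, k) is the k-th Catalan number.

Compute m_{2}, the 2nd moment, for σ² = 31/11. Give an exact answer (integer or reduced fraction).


By the scaled semicircle moment identity, m_{2k} = σ^{2k} · C_k with k = 1.
C_1 = (1/(k+1)) · C(2k, k) = (1/2) · C(2, 1) = (1/2) · 2 = 1.
σ^{2k} = (σ²)^k = (31/11)^1 = 31/11.

Therefore m_{2} = σ^{2} · C_1 = (31/11) · 1 = 31/11.


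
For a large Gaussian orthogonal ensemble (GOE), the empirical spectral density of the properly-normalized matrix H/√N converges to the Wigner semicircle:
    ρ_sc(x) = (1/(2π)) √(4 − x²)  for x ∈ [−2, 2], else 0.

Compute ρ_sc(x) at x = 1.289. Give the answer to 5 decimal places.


ρ_sc(x) = (1/(2π)) √(4 − x²). With x = 1.289:
  4 − x² = 4 − (1.289)² = 4 − 1.661521 = 2.338479.
  √(4 − x²) = 1.529209.
  1/(2π) = 0.159155.
  ρ_sc(1.289) = 0.159155 · 1.529209 = 0.243381.

Rounded to 5 decimal places: ρ_sc(1.289) ≈ 0.24338.


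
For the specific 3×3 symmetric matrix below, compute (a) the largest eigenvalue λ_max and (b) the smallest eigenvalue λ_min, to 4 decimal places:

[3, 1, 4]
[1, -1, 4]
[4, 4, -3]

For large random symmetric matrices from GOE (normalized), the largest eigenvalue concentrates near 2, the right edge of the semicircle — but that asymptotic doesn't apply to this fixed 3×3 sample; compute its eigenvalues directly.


Since M is real symmetric, all three eigenvalues are real; they are the roots of det(λI − M) = λ³ − (tr M) λ² + s λ − det M, where s is the sum of the principal 2×2 minors.
tr M = 3 + (-1) + (-3) = -1.
s = (3·(-1) − 1²) + (3·(-3) − 4²) + ((-1)·(-3) − 4²) = -4 + (-25) + (-13) = -42.
det M (expand along row 1) = 3·(-13) − 1·(-19) + 4·8 = 12.
Characteristic polynomial: λ³ + λ² − 42λ − 12 = 0.
Substitute λ = y + (tr M)/3 = y − 0.333333 to remove the quadratic term: y³ + p·y + q = 0 with p = s − (tr M)²/3 = -42.333333 and q = −2(tr M)³/27 + (tr M)·s/3 − det M = 2.074074.
Three real roots ⇒ use the trigonometric (Viète) form: r = 2√(−p/3) = 7.512952, φ = arccos(3q/(p·r)) = arccos(-0.019564) = 1.590361 rad.
y_k = r·cos(φ/3 − 2πk/3) for k = 0, 1, 2 gives y = 6.481770, 0.048997, -6.530767.
λ_k = y_k − 0.333333 gives λ = 6.1484, -0.2843, -6.8641 (check: the sum is -1.0000 = tr M).

Hence λ_max = 6.1484 and λ_min = -6.8641.


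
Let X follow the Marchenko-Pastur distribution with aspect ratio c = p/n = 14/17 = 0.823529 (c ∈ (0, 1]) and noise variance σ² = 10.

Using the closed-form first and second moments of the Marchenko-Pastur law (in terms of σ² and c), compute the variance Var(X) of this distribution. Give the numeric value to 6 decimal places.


Recall the MP moments m_1 = E[X] = σ² and m_2 = E[X²] = σ⁴ (1 + c).
m_1 = E[X] = σ² = 10, so m_1² = 100.
m_2 = E[X²] = σ⁴ (1 + c) = 100 · (1 + 0.823529) = 100 · 1.823529 = 182.352941.
(Note m_2 − m_1² simplifies to c · σ⁴ = 0.823529 · 100.)

Var(X) = m_2 − m_1² = 182.352941 − 100 = 82.352941.


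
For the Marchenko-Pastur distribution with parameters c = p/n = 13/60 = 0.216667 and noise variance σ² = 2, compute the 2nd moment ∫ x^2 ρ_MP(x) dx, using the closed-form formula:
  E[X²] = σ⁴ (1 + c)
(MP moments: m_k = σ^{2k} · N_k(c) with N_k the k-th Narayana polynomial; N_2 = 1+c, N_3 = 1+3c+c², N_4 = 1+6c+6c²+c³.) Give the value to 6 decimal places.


E[X²] = σ⁴ (1 + c) (second MP moment). With σ² = 2 (so σ⁴ = 4) and c = 13/60 = 0.216667: E[X²] = 4 · (1 + 0.216667) = 4 · 1.216667.

So E[X^2] = 4.866667.


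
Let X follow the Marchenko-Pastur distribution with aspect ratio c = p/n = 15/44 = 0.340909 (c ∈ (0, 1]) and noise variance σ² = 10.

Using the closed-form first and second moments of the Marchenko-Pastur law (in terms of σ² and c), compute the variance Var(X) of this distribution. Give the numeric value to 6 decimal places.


Recall the MP moments m_1 = E[X] = σ² and m_2 = E[X²] = σ⁴ (1 + c).
m_1 = E[X] = σ² = 10, so m_1² = 100.
m_2 = E[X²] = σ⁴ (1 + c) = 100 · (1 + 0.340909) = 100 · 1.340909 = 134.090909.
(Note m_2 − m_1² simplifies to c · σ⁴ = 0.340909 · 100.)

Var(X) = m_2 − m_1² = 134.090909 − 100 = 34.090909.


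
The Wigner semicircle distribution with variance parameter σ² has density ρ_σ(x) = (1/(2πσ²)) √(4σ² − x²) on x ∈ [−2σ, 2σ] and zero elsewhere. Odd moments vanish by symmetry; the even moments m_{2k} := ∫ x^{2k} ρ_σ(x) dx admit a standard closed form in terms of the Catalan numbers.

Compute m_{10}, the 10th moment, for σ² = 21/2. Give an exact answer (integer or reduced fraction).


By the scaled semicircle moment identity, m_{2k} = σ^{2k} · C_k with k = 5.
C_5 = (1/(k+1)) · C(2k, k) = (1/6) · C(10, 5) = (1/6) · 252 = 42.
σ^{2k} = (σ²)^k = (21/2)^5 = 4084101/32.

Therefore m_{10} = σ^{10} · C_5 = (4084101/32) · 42 = 85766121/16.


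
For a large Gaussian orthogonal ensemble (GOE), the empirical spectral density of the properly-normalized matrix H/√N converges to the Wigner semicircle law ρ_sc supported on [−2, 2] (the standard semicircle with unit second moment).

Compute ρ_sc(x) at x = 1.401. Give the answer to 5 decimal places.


ρ_sc(x) = (1/(2π)) √(4 − x²). With x = 1.401:
  4 − x² = 4 − (1.401)² = 4 − 1.962801 = 2.037199.
  √(4 − x²) = 1.427305.
  1/(2π) = 0.159155.
  ρ_sc(1.401) = 0.159155 · 1.427305 = 0.227163.

Rounded to 5 decimal places: ρ_sc(1.401) ≈ 0.22716.


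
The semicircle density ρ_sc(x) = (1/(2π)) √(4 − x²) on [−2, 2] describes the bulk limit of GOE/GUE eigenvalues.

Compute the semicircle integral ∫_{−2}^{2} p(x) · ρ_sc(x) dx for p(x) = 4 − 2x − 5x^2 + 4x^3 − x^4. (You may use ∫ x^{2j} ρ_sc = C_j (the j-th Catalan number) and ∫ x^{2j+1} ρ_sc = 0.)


Write p(x) = Σ a_i x^i, split into monomials and integrate each against ρ_sc separately.
Using ∫ x^{2j} ρ_sc = C_j = (1/(j+1)) C(2j, j) (Catalan numbers) and ∫ x^{2j+1} ρ_sc = 0 (odd monomials vanish by symmetry):
  i = 0 (even): a_0 · C_{0} = 4 · 1 = 4
  i = 1 (odd): ∫ x^1 ρ_sc = 0 (vanishes)
  i = 2 (even): a_2 · C_{1} = -5 · 1 = -5
  i = 3 (odd): ∫ x^3 ρ_sc = 0 (vanishes)
  i = 4 (even): a_4 · C_{2} = -1 · 2 = -2

Summing the contributions: ∫_{−2}^{2} p(x) ρ_sc(x) dx = 4 + (-5) + (-2) = -3.


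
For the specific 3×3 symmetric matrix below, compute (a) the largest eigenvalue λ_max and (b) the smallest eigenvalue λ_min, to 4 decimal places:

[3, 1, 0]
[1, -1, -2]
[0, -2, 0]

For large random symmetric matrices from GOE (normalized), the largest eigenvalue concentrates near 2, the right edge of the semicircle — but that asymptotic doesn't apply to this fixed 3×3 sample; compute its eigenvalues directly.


Since M is real symmetric, all three eigenvalues are real; they are the roots of det(λI − M) = λ³ − (tr M) λ² + s λ − det M, where s is the sum of the principal 2×2 minors.
tr M = 3 + (-1) + 0 = 2.
s = (3·(-1) − 1²) + (3·0 − 0²) + ((-1)·0 − (-2)²) = -4 + 0 + (-4) = -8.
det M (expand along row 1) = 3·(-4) − 1·0 + 0·(-2) = -12.
Characteristic polynomial: λ³ − 2λ² − 8λ + 12 = 0.
Substitute λ = y + (tr M)/3 = y + 0.666667 to remove the quadratic term: y³ + p·y + q = 0 with p = s − (tr M)²/3 = -9.333333 and q = −2(tr M)³/27 + (tr M)·s/3 − det M = 6.074074.
Three real roots ⇒ use the trigonometric (Viète) form: r = 2√(−p/3) = 3.527668, φ = arccos(3q/(p·r)) = arccos(-0.553448) = 2.157295 rad.
y_k = r·cos(φ/3 − 2πk/3) for k = 0, 1, 2 gives y = 2.654218, 0.685273, -3.339490.
λ_k = y_k + 0.666667 gives λ = 3.3209, 1.3519, -2.6728 (check: the sum is 2.0000 = tr M).

Hence λ_max = 3.3209 and λ_min = -2.6728.


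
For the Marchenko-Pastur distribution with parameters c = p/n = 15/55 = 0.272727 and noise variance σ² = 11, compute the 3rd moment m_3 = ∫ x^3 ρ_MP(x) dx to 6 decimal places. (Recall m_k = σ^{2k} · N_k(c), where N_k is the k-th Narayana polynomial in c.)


E[X³] = σ⁶ (1 + 3c + c²) (third MP moment). With σ² = 11 (so σ⁶ = 1331) and c = 15/55 = 0.272727: E[X³] = 1331 · (1 + 3·0.272727 + (0.272727)²) = 1331 · 1.892562.

So E[X^3] = 2519.000000.


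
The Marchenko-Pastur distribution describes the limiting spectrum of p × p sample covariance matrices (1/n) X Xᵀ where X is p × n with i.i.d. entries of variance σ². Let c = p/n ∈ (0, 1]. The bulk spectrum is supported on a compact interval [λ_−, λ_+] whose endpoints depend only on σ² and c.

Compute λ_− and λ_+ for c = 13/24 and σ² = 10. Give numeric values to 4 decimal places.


c = 13/24 = 0.541667; √c = 0.735980.
λ_− = σ² (1 − √c)² = 10 · (1 − 0.735980)² = 10 · (0.264020)² = 0.697065.
λ_+ = σ² (1 + √c)² = 10 · (1 + 0.735980)² = 10 · (1.735980)² = 30.136268.

Rounded to 4 decimal places: λ_− ≈ 0.6971, λ_+ ≈ 30.1363.


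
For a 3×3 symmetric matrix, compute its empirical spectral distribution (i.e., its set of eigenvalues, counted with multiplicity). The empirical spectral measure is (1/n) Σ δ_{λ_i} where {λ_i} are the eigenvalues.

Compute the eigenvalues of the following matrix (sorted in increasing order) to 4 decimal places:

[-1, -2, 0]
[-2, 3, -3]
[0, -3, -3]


Since M is real symmetric, all three eigenvalues are real; they are the roots of det(λI − M) = λ³ − (tr M) λ² + s λ − det M, where s is the sum of the principal 2×2 minors.
tr M = -1 + 3 + (-3) = -1.
s = ((-1)·3 − (-2)²) + ((-1)·(-3) − 0²) + (3·(-3) − (-3)²) = -7 + 3 + (-18) = -22.
det M (expand along row 1) = (-1)·(-18) − (-2)·6 + 0·6 = 30.
Characteristic polynomial: λ³ + λ² − 22λ − 30 = 0.
Substitute λ = y + (tr M)/3 = y − 0.333333 to remove the quadratic term: y³ + p·y + q = 0 with p = s − (tr M)²/3 = -22.333333 and q = −2(tr M)³/27 + (tr M)·s/3 − det M = -22.592593.
Three real roots ⇒ use the trigonometric (Viète) form: r = 2√(−p/3) = 5.456902, φ = arccos(3q/(p·r)) = arccos(0.556144) = 0.981057 rad.
y_k = r·cos(φ/3 − 2πk/3) for k = 0, 1, 2 gives y = 5.167709, -1.065821, -4.101887.
λ_k = y_k − 0.333333 gives λ = 4.8344, -1.3992, -4.4352 (check: the sum is -1.0000 = tr M).

Eigenvalues sorted in increasing order: [-4.4352, -1.3992, 4.8344].


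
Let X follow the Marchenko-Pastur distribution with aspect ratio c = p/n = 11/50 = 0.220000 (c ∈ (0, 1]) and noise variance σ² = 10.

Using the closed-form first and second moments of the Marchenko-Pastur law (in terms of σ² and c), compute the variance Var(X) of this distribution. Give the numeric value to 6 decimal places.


Recall the MP moments m_1 = E[X] = σ² and m_2 = E[X²] = σ⁴ (1 + c).
m_1 = E[X] = σ² = 10, so m_1² = 100.
m_2 = E[X²] = σ⁴ (1 + c) = 100 · (1 + 0.220000) = 100 · 1.220000 = 122.000000.
(Note m_2 − m_1² simplifies to c · σ⁴ = 0.220000 · 100.)

Var(X) = m_2 − m_1² = 122.000000 − 100 = 22.000000.


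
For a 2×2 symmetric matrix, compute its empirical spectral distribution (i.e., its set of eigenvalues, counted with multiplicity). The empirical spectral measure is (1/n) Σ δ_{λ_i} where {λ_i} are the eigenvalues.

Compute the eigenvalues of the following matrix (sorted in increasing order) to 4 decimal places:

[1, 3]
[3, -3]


Since M is real symmetric, both eigenvalues are real; they are the roots of det(λI − M) = λ² − (tr M) λ + det M.
tr M = 1 + (-3) = -2.
det M = 1·(-3) − 3² = -3 − 9 = -12.
Characteristic polynomial: λ² + 2λ − 12 = 0.
Discriminant Δ = (tr M)² − 4·det M = 4 − (-48) = 52; √Δ = 7.211103.
λ = (tr M ± √Δ)/2 = (-2 ± 7.211103)/2, giving (tr M − √Δ)/2 = -4.6056 and (tr M + √Δ)/2 = 2.6056.

Eigenvalues sorted in increasing order: [-4.6056, 2.6056].


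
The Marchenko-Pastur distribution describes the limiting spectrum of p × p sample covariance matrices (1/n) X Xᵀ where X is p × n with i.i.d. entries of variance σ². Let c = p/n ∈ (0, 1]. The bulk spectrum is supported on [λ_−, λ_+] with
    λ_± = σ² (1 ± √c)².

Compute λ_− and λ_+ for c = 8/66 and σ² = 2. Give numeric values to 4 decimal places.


c = 8/66 = 0.121212; √c = 0.348155.
λ_− = σ² (1 − √c)² = 2 · (1 − 0.348155)² = 2 · (0.651845)² = 0.849803.
λ_+ = σ² (1 + √c)² = 2 · (1 + 0.348155)² = 2 · (1.348155)² = 3.635045.

Rounded to 4 decimal places: λ_− ≈ 0.8498, λ_+ ≈ 3.6350.


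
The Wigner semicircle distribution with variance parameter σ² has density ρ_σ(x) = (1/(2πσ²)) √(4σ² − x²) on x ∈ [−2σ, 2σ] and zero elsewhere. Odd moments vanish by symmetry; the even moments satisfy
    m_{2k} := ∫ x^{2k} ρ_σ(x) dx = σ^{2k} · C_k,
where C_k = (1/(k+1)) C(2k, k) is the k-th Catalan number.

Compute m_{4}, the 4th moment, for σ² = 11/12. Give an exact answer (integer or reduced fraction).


By the scaled semicircle moment identity, m_{2k} = σ^{2k} · C_k with k = 2.
C_2 = (1/(k+1)) · C(2k, k) = (1/3) · C(4, 2) = (1/3) · 6 = 2.
σ^{2k} = (σ²)^k = (11/12)^2 = 121/144.

Therefore m_{4} = σ^{4} · C_2 = (121/144) · 2 = 121/72.


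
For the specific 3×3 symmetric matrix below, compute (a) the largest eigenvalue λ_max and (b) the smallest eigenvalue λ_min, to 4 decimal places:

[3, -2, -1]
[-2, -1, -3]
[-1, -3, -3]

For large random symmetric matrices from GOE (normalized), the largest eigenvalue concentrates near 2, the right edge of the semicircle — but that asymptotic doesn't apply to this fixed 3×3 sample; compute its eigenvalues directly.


Since M is real symmetric, all three eigenvalues are real; they are the roots of det(λI − M) = λ³ − (tr M) λ² + s λ − det M, where s is the sum of the principal 2×2 minors.
tr M = 3 + (-1) + (-3) = -1.
s = (3·(-1) − (-2)²) + (3·(-3) − (-1)²) + ((-1)·(-3) − (-3)²) = -7 + (-10) + (-6) = -23.
det M (expand along row 1) = 3·(-6) − (-2)·3 + (-1)·5 = -17.
Characteristic polynomial: λ³ + λ² − 23λ + 17 = 0.
Substitute λ = y + (tr M)/3 = y − 0.333333 to remove the quadratic term: y³ + p·y + q = 0 with p = s − (tr M)²/3 = -23.333333 and q = −2(tr M)³/27 + (tr M)·s/3 − det M = 24.740741.
Three real roots ⇒ use the trigonometric (Viète) form: r = 2√(−p/3) = 5.577734, φ = arccos(3q/(p·r)) = arccos(-0.570295) = 2.177661 rad.
y_k = r·cos(φ/3 − 2πk/3) for k = 0, 1, 2 gives y = 4.171648, 1.120630, -5.292278.
λ_k = y_k − 0.333333 gives λ = 3.8383, 0.7873, -5.6256 (check: the sum is -1.0000 = tr M).

Hence λ_max = 3.8383 and λ_min = -5.6256.


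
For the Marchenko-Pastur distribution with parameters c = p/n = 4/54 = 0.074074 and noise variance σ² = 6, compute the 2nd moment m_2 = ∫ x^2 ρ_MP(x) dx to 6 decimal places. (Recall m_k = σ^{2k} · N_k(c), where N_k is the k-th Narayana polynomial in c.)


E[X²] = σ⁴ (1 + c) (second MP moment). With σ² = 6 (so σ⁴ = 36) and c = 4/54 = 0.074074: E[X²] = 36 · (1 + 0.074074) = 36 · 1.074074.

So E[X^2] = 38.666667.


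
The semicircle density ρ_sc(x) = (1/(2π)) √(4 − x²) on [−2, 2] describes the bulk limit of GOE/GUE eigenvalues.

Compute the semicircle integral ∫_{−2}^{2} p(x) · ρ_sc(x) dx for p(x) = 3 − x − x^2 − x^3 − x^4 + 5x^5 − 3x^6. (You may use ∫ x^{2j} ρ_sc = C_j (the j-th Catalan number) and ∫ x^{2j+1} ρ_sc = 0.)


Write p(x) = Σ a_i x^i, split into monomials and integrate each against ρ_sc separately.
Using ∫ x^{2j} ρ_sc = C_j = (1/(j+1)) C(2j, j) (Catalan numbers) and ∫ x^{2j+1} ρ_sc = 0 (odd monomials vanish by symmetry):
  i = 0 (even): a_0 · C_{0} = 3 · 1 = 3
  i = 1 (odd): ∫ x^1 ρ_sc = 0 (vanishes)
  i = 2 (even): a_2 · C_{1} = -1 · 1 = -1
  i = 3 (odd): ∫ x^3 ρ_sc = 0 (vanishes)
  i = 4 (even): a_4 · C_{2} = -1 · 2 = -2
  i = 5 (odd): ∫ x^5 ρ_sc = 0 (vanishes)
  i = 6 (even): a_6 · C_{3} = -3 · 5 = -15

Summing the contributions: ∫_{−2}^{2} p(x) ρ_sc(x) dx = 3 + (-1) + (-2) + (-15) = -15.


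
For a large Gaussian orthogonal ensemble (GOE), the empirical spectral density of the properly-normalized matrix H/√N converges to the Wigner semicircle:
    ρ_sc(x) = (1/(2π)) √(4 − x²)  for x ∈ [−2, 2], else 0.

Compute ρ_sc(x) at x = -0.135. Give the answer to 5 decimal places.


ρ_sc(x) = (1/(2π)) √(4 − x²). With x = -0.135:
  4 − x² = 4 − (-0.135)² = 4 − 0.018225 = 3.981775.
  √(4 − x²) = 1.995439.
  1/(2π) = 0.159155.
  ρ_sc(-0.135) = 0.159155 · 1.995439 = 0.317584.

Rounded to 5 decimal places: ρ_sc(-0.135) ≈ 0.31758.


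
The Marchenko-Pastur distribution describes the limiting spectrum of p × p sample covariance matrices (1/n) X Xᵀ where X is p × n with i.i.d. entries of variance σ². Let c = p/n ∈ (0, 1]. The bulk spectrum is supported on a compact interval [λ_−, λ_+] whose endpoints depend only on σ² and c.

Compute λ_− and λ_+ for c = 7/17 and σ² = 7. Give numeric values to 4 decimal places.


c = 7/17 = 0.411765; √c = 0.641689.
λ_− = σ² (1 − √c)² = 7 · (1 − 0.641689)² = 7 · (0.358311)² = 0.898708.
λ_+ = σ² (1 + √c)² = 7 · (1 + 0.641689)² = 7 · (1.641689)² = 18.865998.

Rounded to 4 decimal places: λ_− ≈ 0.8987, λ_+ ≈ 18.8660.


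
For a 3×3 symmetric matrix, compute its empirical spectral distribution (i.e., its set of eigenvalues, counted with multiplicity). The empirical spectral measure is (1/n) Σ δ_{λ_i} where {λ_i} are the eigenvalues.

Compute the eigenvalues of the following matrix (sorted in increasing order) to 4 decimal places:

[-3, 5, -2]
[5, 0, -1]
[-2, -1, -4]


Since M is real symmetric, all three eigenvalues are real; they are the roots of det(λI − M) = λ³ − (tr M) λ² + s λ − det M, where s is the sum of the principal 2×2 minors.
tr M = -3 + 0 + (-4) = -7.
s = ((-3)·0 − 5²) + ((-3)·(-4) − (-2)²) + (0·(-4) − (-1)²) = -25 + 8 + (-1) = -18.
det M (expand along row 1) = (-3)·(-1) − 5·(-22) + (-2)·(-5) = 123.
Characteristic polynomial: λ³ + 7λ² − 18λ − 123 = 0.
Substitute λ = y + (tr M)/3 = y − 2.333333 to remove the quadratic term: y³ + p·y + q = 0 with p = s − (tr M)²/3 = -34.333333 and q = −2(tr M)³/27 + (tr M)·s/3 − det M = -55.592593.
Three real roots ⇒ use the trigonometric (Viète) form: r = 2√(−p/3) = 6.765928, φ = arccos(3q/(p·r)) = arccos(0.717951) = 0.769942 rad.
y_k = r·cos(φ/3 − 2πk/3) for k = 0, 1, 2 gives y = 6.544320, -1.784798, -4.759521.
λ_k = y_k − 2.333333 gives λ = 4.2110, -4.1181, -7.0929 (check: the sum is -7.0000 = tr M).

Eigenvalues sorted in increasing order: [-7.0929, -4.1181, 4.2110].


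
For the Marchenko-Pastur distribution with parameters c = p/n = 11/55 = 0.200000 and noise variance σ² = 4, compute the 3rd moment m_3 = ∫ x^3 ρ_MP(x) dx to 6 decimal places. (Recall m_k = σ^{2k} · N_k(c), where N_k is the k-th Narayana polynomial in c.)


E[X³] = σ⁶ (1 + 3c + c²) (third MP moment). With σ² = 4 (so σ⁶ = 64) and c = 11/55 = 0.200000: E[X³] = 64 · (1 + 3·0.200000 + (0.200000)²) = 64 · 1.640000.

So E[X^3] = 104.960000.


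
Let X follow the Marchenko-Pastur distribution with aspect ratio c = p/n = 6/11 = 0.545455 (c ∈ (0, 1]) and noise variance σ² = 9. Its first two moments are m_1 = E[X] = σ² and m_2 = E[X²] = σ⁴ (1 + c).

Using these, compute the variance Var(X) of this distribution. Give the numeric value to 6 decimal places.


m_1 = E[X] = σ² = 9, so m_1² = 81.
m_2 = E[X²] = σ⁴ (1 + c) = 81 · (1 + 0.545455) = 81 · 1.545455 = 125.181818.
(Note m_2 − m_1² simplifies to c · σ⁴ = 0.545455 · 81.)

Var(X) = m_2 − m_1² = 125.181818 − 81 = 44.181818.


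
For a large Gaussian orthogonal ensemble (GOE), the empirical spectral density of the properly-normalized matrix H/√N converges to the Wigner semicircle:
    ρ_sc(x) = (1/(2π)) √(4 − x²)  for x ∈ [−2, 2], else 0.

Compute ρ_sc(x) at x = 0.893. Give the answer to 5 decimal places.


ρ_sc(x) = (1/(2π)) √(4 − x²). With x = 0.893:
  4 − x² = 4 − (0.893)² = 4 − 0.797449 = 3.202551.
  √(4 − x²) = 1.789567.
  1/(2π) = 0.159155.
  ρ_sc(0.893) = 0.159155 · 1.789567 = 0.284818.

Rounded to 5 decimal places: ρ_sc(0.893) ≈ 0.28482.


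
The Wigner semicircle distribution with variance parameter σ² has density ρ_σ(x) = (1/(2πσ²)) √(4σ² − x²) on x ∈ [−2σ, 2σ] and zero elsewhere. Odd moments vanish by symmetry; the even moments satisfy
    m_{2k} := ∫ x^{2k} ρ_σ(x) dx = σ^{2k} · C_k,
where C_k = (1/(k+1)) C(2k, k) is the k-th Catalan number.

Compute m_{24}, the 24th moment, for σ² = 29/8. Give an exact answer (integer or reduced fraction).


By the scaled semicircle moment identity, m_{2k} = σ^{2k} · C_k with k = 12.
C_12 = (1/(k+1)) · C(2k, k) = (1/13) · C(24, 12) = (1/13) · 2704156 = 208012.
σ^{2k} = (σ²)^k = (29/8)^12 = 353814783205469041/68719476736.

Therefore m_{24} = σ^{24} · C_12 = (353814783205469041/68719476736) · 208012 = 18399430171034006539123/17179869184.


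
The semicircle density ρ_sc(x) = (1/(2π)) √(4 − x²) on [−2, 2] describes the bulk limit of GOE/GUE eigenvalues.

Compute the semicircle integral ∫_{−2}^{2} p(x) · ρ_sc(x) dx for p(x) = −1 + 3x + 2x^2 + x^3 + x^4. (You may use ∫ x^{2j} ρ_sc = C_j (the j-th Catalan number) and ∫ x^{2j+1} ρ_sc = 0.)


Write p(x) = Σ a_i x^i, split into monomials and integrate each against ρ_sc separately.
Using ∫ x^{2j} ρ_sc = C_j = (1/(j+1)) C(2j, j) (Catalan numbers) and ∫ x^{2j+1} ρ_sc = 0 (odd monomials vanish by symmetry):
  i = 0 (even): a_0 · C_{0} = -1 · 1 = -1
  i = 1 (odd): ∫ x^1 ρ_sc = 0 (vanishes)
  i = 2 (even): a_2 · C_{1} = 2 · 1 = 2
  i = 3 (odd): ∫ x^3 ρ_sc = 0 (vanishes)
  i = 4 (even): a_4 · C_{2} = 1 · 2 = 2

Summing the contributions: ∫_{−2}^{2} p(x) ρ_sc(x) dx = (-1) + 2 + 2 = 3.


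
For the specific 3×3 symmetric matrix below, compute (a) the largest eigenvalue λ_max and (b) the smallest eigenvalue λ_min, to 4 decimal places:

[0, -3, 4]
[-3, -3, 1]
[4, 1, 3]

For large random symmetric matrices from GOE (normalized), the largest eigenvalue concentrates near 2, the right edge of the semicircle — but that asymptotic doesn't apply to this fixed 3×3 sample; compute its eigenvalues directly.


Since M is real symmetric, all three eigenvalues are real; they are the roots of det(λI − M) = λ³ − (tr M) λ² + s λ − det M, where s is the sum of the principal 2×2 minors.
tr M = 0 + (-3) + 3 = 0.
s = (0·(-3) − (-3)²) + (0·3 − 4²) + ((-3)·3 − 1²) = -9 + (-16) + (-10) = -35.
det M (expand along row 1) = 0·(-10) − (-3)·(-13) + 4·9 = -3.
Characteristic polynomial: λ³ − 35λ + 3 = 0.
Substitute λ = y + (tr M)/3 = y + 0.000000 to remove the quadratic term: y³ + p·y + q = 0 with p = s − (tr M)²/3 = -35.000000 and q = −2(tr M)³/27 + (tr M)·s/3 − det M = 3.000000.
Three real roots ⇒ use the trigonometric (Viète) form: r = 2√(−p/3) = 6.831301, φ = arccos(3q/(p·r)) = arccos(-0.037642) = 1.608447 rad.
y_k = r·cos(φ/3 − 2πk/3) for k = 0, 1, 2 gives y = 5.872748, 0.085732, -5.958480.
λ_k = y_k + 0.000000 gives λ = 5.8727, 0.0857, -5.9585 (check: the sum is 0.0000 = tr M).

Hence λ_max = 5.8727 and λ_min = -5.9585.


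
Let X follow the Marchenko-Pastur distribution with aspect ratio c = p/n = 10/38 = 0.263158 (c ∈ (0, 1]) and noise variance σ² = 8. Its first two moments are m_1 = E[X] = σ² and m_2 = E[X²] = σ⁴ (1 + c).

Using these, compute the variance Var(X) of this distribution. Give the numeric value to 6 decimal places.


m_1 = E[X] = σ² = 8, so m_1² = 64.
m_2 = E[X²] = σ⁴ (1 + c) = 64 · (1 + 0.263158) = 64 · 1.263158 = 80.842105.
(Note m_2 − m_1² simplifies to c · σ⁴ = 0.263158 · 64.)

Var(X) = m_2 − m_1² = 80.842105 − 64 = 16.842105.


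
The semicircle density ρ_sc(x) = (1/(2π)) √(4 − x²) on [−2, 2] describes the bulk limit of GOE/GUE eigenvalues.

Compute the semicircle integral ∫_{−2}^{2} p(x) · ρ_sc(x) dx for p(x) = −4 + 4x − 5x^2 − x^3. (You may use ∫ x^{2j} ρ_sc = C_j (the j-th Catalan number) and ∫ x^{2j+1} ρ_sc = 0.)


Write p(x) = Σ a_i x^i, split into monomials and integrate each against ρ_sc separately.
Using ∫ x^{2j} ρ_sc = C_j = (1/(j+1)) C(2j, j) (Catalan numbers) and ∫ x^{2j+1} ρ_sc = 0 (odd monomials vanish by symmetry):
  i = 0 (even): a_0 · C_{0} = -4 · 1 = -4
  i = 1 (odd): ∫ x^1 ρ_sc = 0 (vanishes)
  i = 2 (even): a_2 · C_{1} = -5 · 1 = -5
  i = 3 (odd): ∫ x^3 ρ_sc = 0 (vanishes)

Summing the contributions: ∫_{−2}^{2} p(x) ρ_sc(x) dx = (-4) + (-5) = -9.


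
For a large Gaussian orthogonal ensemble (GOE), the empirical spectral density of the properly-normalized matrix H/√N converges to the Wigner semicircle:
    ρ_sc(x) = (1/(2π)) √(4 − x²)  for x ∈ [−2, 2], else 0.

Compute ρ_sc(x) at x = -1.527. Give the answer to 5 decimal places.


ρ_sc(x) = (1/(2π)) √(4 − x²). With x = -1.527:
  4 − x² = 4 − (-1.527)² = 4 − 2.331729 = 1.668271.
  √(4 − x²) = 1.291616.
  1/(2π) = 0.159155.
  ρ_sc(-1.527) = 0.159155 · 1.291616 = 0.205567.

Rounded to 5 decimal places: ρ_sc(-1.527) ≈ 0.20557.


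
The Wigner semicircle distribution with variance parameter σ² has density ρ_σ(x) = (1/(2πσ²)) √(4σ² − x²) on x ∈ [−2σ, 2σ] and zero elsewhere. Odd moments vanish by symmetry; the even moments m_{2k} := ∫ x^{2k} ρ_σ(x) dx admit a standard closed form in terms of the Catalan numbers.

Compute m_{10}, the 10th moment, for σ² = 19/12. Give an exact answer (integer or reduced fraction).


By the scaled semicircle moment identity, m_{2k} = σ^{2k} · C_k with k = 5.
C_5 = (1/(k+1)) · C(2k, k) = (1/6) · C(10, 5) = (1/6) · 252 = 42.
σ^{2k} = (σ²)^k = (19/12)^5 = 2476099/248832.

Therefore m_{10} = σ^{10} · C_5 = (2476099/248832) · 42 = 17332693/41472.


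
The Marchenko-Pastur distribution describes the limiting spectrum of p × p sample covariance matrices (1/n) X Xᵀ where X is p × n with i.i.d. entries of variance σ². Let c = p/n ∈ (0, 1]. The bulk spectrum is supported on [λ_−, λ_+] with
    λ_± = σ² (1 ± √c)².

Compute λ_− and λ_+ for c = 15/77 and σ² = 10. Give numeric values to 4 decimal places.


c = 15/77 = 0.194805; √c = 0.441367.
λ_− = σ² (1 − √c)² = 10 · (1 − 0.441367)² = 10 · (0.558633)² = 3.120704.
λ_+ = σ² (1 + √c)² = 10 · (1 + 0.441367)² = 10 · (1.441367)² = 20.775400.

Rounded to 4 decimal places: λ_− ≈ 3.1207, λ_+ ≈ 20.7754.


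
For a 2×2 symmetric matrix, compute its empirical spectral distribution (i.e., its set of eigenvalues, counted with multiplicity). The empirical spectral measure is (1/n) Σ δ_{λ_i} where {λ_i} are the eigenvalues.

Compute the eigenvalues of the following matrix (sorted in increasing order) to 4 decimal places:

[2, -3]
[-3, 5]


Since M is real symmetric, both eigenvalues are real; they are the roots of det(λI − M) = λ² − (tr M) λ + det M.
tr M = 2 + 5 = 7.
det M = 2·5 − (-3)² = 10 − 9 = 1.
Characteristic polynomial: λ² − 7λ + 1 = 0.
Discriminant Δ = (tr M)² − 4·det M = 49 − 4 = 45; √Δ = 6.708204.
λ = (tr M ± √Δ)/2 = (7 ± 6.708204)/2, giving (tr M − √Δ)/2 = 0.1459 and (tr M + √Δ)/2 = 6.8541.

Eigenvalues sorted in increasing order: [0.1459, 6.8541].


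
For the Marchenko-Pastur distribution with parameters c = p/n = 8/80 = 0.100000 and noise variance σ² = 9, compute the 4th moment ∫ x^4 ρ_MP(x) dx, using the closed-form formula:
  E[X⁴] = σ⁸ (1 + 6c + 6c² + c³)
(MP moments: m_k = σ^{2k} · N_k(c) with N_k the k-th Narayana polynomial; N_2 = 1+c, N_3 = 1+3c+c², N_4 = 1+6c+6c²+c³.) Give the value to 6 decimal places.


E[X⁴] = σ⁸ (1 + 6c + 6c² + c³) (fourth MP moment). With σ² = 9 (so σ⁸ = 6561) and c = 8/80 = 0.100000: E[X⁴] = 6561 · (1 + 6·0.100000 + 6·(0.100000)² + (0.100000)³) = 6561 · 1.661000.

So E[X^4] = 10897.821000.


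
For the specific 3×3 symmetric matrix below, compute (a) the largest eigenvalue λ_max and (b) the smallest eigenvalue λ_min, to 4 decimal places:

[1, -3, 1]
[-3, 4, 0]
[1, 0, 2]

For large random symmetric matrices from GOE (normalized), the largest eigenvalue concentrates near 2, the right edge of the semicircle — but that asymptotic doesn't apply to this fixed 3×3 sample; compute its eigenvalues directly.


Since M is real symmetric, all three eigenvalues are real; they are the roots of det(λI − M) = λ³ − (tr M) λ² + s λ − det M, where s is the sum of the principal 2×2 minors.
tr M = 1 + 4 + 2 = 7.
s = (1·4 − (-3)²) + (1·2 − 1²) + (4·2 − 0²) = -5 + 1 + 8 = 4.
det M (expand along row 1) = 1·8 − (-3)·(-6) + 1·(-4) = -14.
Characteristic polynomial: λ³ − 7λ² + 4λ + 14 = 0.
Substitute λ = y + (tr M)/3 = y + 2.333333 to remove the quadratic term: y³ + p·y + q = 0 with p = s − (tr M)²/3 = -12.333333 and q = −2(tr M)³/27 + (tr M)·s/3 − det M = -2.074074.
Three real roots ⇒ use the trigonometric (Viète) form: r = 2√(−p/3) = 4.055175, φ = arccos(3q/(p·r)) = arccos(0.124410) = 1.446063 rad.
y_k = r·cos(φ/3 − 2πk/3) for k = 0, 1, 2 gives y = 3.593128, -0.168556, -3.424571.
λ_k = y_k + 2.333333 gives λ = 5.9265, 2.1648, -1.0912 (check: the sum is 7.0000 = tr M).

Hence λ_max = 5.9265 and λ_min = -1.0912.


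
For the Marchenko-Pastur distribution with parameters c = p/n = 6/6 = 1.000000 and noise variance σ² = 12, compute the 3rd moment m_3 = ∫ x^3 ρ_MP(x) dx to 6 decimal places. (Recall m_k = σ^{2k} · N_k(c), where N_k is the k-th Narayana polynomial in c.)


E[X³] = σ⁶ (1 + 3c + c²) (third MP moment). With σ² = 12 (so σ⁶ = 1728) and c = 6/6 = 1.000000: E[X³] = 1728 · (1 + 3·1.000000 + (1.000000)²) = 1728 · 5.000000.

So E[X^3] = 8640.000000.


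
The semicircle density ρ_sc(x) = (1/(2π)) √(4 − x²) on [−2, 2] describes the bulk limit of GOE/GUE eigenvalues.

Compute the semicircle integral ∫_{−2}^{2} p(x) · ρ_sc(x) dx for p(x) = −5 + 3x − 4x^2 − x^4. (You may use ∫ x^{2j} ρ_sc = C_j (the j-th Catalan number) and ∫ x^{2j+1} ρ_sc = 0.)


Write p(x) = Σ a_i x^i, split into monomials and integrate each against ρ_sc separately.
Using ∫ x^{2j} ρ_sc = C_j = (1/(j+1)) C(2j, j) (Catalan numbers) and ∫ x^{2j+1} ρ_sc = 0 (odd monomials vanish by symmetry):
  i = 0 (even): a_0 · C_{0} = -5 · 1 = -5
  i = 1 (odd): ∫ x^1 ρ_sc = 0 (vanishes)
  i = 2 (even): a_2 · C_{1} = -4 · 1 = -4
  i = 4 (even): a_4 · C_{2} = -1 · 2 = -2

Summing the contributions: ∫_{−2}^{2} p(x) ρ_sc(x) dx = (-5) + (-4) + (-2) = -11.


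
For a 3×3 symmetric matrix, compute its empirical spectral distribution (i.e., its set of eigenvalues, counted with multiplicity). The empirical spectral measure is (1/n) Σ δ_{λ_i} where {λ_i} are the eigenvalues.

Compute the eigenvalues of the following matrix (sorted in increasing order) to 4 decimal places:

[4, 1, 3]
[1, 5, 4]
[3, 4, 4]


Since M is real symmetric, all three eigenvalues are real; they are the roots of det(λI − M) = λ³ − (tr M) λ² + s λ − det M, where s is the sum of the principal 2×2 minors.
tr M = 4 + 5 + 4 = 13.
s = (4·5 − 1²) + (4·4 − 3²) + (5·4 − 4²) = 19 + 7 + 4 = 30.
det M (expand along row 1) = 4·4 − 1·(-8) + 3·(-11) = -9.
Characteristic polynomial: λ³ − 13λ² + 30λ + 9 = 0.
Substitute λ = y + (tr M)/3 = y + 4.333333 to remove the quadratic term: y³ + p·y + q = 0 with p = s − (tr M)²/3 = -26.333333 and q = −2(tr M)³/27 + (tr M)·s/3 − det M = -23.740741.
Three real roots ⇒ use the trigonometric (Viète) form: r = 2√(−p/3) = 5.925463, φ = arccos(3q/(p·r)) = arccos(0.456444) = 1.096802 rad.
y_k = r·cos(φ/3 − 2πk/3) for k = 0, 1, 2 gives y = 5.533844, -0.932322, -4.601523.
λ_k = y_k + 4.333333 gives λ = 9.8672, 3.4010, -0.2682 (check: the sum is 13.0000 = tr M).

Eigenvalues sorted in increasing order: [-0.2682, 3.4010, 9.8672].


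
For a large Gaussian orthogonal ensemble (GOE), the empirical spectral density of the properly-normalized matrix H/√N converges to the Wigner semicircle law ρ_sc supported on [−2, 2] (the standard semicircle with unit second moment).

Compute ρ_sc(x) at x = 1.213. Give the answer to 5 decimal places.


ρ_sc(x) = (1/(2π)) √(4 − x²). With x = 1.213:
  4 − x² = 4 − (1.213)² = 4 − 1.471369 = 2.528631.
  √(4 − x²) = 1.590167.
  1/(2π) = 0.159155.
  ρ_sc(1.213) = 0.159155 · 1.590167 = 0.253083.

Rounded to 5 decimal places: ρ_sc(1.213) ≈ 0.25308.


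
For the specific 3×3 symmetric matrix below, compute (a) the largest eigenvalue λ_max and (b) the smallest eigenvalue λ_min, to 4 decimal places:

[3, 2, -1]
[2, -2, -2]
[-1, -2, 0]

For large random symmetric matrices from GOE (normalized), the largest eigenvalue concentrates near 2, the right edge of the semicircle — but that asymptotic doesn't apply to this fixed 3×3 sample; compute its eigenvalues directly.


Since M is real symmetric, all three eigenvalues are real; they are the roots of det(λI − M) = λ³ − (tr M) λ² + s λ − det M, where s is the sum of the principal 2×2 minors.
tr M = 3 + (-2) + 0 = 1.
s = (3·(-2) − 2²) + (3·0 − (-1)²) + ((-2)·0 − (-2)²) = -10 + (-1) + (-4) = -15.
det M (expand along row 1) = 3·(-4) − 2·(-2) + (-1)·(-6) = -2.
Characteristic polynomial: λ³ − λ² − 15λ + 2 = 0.
Substitute λ = y + (tr M)/3 = y + 0.333333 to remove the quadratic term: y³ + p·y + q = 0 with p = s − (tr M)²/3 = -15.333333 and q = −2(tr M)³/27 + (tr M)·s/3 − det M = -3.074074.
Three real roots ⇒ use the trigonometric (Viète) form: r = 2√(−p/3) = 4.521553, φ = arccos(3q/(p·r)) = arccos(0.133018) = 1.437383 rad.
y_k = r·cos(φ/3 − 2πk/3) for k = 0, 1, 2 gives y = 4.012415, -0.201013, -3.811402.
λ_k = y_k + 0.333333 gives λ = 4.3457, 0.1323, -3.4781 (check: the sum is 1.0000 = tr M).

Hence λ_max = 4.3457 and λ_min = -3.4781.
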